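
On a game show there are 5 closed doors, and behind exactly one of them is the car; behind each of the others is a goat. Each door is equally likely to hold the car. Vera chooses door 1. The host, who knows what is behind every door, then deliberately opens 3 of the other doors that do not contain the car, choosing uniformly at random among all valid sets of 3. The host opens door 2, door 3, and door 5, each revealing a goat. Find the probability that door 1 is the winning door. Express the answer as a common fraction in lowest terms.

1/5

Apply Bayes' rule, conditioning on where the car actually is.
If it is behind door 1 (prior 1/5): the host has 4 equally likely choices, so probability 1/4; weight (1/5)·(1/4) = 1/20.
If it is behind any of doors 2, 3, and 5 (prior 1/5 each): that door was opened and seen not to hold the prize — ruled out; weight (1/5)·0 = 0 each.
If it is behind door 4 (prior 1/5): the host has no choice, probability 1; weight (1/5)·1 = 1/5.
The weights sum to 1/4.
So P(the car behind door 1 | the host opened door 2, door 3, and door 5) = (1/20) / (1/4) = 1/5.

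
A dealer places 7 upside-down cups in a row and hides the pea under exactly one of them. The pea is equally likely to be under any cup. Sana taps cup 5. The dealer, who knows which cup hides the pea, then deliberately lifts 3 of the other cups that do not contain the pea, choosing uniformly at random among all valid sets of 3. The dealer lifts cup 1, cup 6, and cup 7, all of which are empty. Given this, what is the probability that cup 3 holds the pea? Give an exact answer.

2/7

Condition on the true location of the pea.
If it is under any of cups 1, 6, and 7 (prior 1/7 each): that cup was opened and seen not to hold the prize — ruled out; weight (1/7)·0 = 0 each.
If it is under any of cups 2, 3, and 4 (prior 1/7 each): the dealer has 10 equally likely choices, so probability 1/10; weight (1/7)·(1/10) = 1/70 each.
If it is under cup 5 (prior 1/7): the dealer has 20 equally likely choices, so probability 1/20; weight (1/7)·(1/20) = 1/140.
The weights sum to 1/20.
So P(the pea under cup 3 | the dealer opened cup 1, cup 6, and cup 7) = (1/70) / (1/20) = 2/7.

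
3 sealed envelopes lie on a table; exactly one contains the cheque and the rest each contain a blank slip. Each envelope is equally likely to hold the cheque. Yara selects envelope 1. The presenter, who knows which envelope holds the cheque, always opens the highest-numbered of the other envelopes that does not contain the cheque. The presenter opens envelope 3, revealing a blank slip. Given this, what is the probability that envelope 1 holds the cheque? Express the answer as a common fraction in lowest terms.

Consider each possible location of the cheque in turn.
If it is in either of envelopes 1 and 2 (prior 1/3 each): envelope 3 is the highest-numbered option available, probability 1; weight (1/3)·1 = 1/3 each.
If it is in envelope 3 (prior 1/3): the presenter opened envelope 3, so this case is ruled out; weight (1/3)·0 = 0.
The weights sum to 2/3.
So P(the cheque in envelope 1 | the presenter opened envelope 3) = (1/3) / (2/3) = 1/2.

1/2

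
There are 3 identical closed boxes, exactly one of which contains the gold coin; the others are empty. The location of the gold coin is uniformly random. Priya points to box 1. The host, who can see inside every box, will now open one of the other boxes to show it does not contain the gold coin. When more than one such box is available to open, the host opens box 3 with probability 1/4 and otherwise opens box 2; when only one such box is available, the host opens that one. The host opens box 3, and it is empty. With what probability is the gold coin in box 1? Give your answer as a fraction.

1/5

Apply Bayes' rule, conditioning on where the gold coin actually is.
If it is in box 1 (prior 1/3): box 3 is available, opened with probability 1/4; weight (1/3)·(1/4) = 1/12.
If it is in box 2 (prior 1/3): only box 3 is available, probability 1; weight (1/3)·1 = 1/3.
If it is in box 3 (prior 1/3): the host opened box 3, so this case is ruled out; weight (1/3)·0 = 0.
The weights sum to 5/12.
So P(the gold coin in box 1 | the host opened box 3) = (1/12) / (5/12) = 1/5.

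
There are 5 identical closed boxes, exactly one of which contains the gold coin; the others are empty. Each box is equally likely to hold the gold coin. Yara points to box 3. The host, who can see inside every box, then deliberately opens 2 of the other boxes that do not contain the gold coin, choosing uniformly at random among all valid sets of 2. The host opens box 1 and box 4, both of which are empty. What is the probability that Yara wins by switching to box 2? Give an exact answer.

2/5

Apply Bayes' rule, conditioning on where the gold coin actually is.
If it is in either of boxes 1 and 4 (prior 1/5 each): that box was opened and seen not to hold the prize — ruled out; weight (1/5)·0 = 0 each.
If it is in either of boxes 2 and 5 (prior 1/5 each): the host has 3 equally likely choices, so probability 1/3; weight (1/5)·(1/3) = 1/15 each.
If it is in box 3 (prior 1/5): the host has 6 equally likely choices, so probability 1/6; weight (1/5)·(1/6) = 1/30.
The weights sum to 1/6.
So P(the gold coin in box 2 | the host opened box 1 and box 4) = (1/15) / (1/6) = 2/5.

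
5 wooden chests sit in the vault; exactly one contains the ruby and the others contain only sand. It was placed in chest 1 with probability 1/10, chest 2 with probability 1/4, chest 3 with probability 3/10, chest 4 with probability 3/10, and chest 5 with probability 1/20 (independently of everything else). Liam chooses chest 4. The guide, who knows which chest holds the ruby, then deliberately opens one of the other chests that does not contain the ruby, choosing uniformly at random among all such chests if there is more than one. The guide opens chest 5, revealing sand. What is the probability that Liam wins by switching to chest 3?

12/35

Consider each possible location of the ruby in turn.
If it is in chest 1 (prior 1/10): the guide has 3 equally likely choices, so probability 1/3; weight (1/10)·(1/3) = 1/30.
If it is in chest 2 (prior 1/4): the guide has 3 equally likely choices, so probability 1/3; weight (1/4)·(1/3) = 1/12.
If it is in chest 3 (prior 3/10): the guide has 3 equally likely choices, so probability 1/3; weight (3/10)·(1/3) = 1/10.
If it is in chest 4 (prior 3/10): the guide has 4 equally likely choices, so probability 1/4; weight (3/10)·(1/4) = 3/40.
If it is in chest 5 (prior 1/20): the guide opened chest 5, so this case is ruled out; weight (1/20)·0 = 0.
The weights sum to 7/24.
So P(the ruby in chest 3 | the guide opened chest 5) = (1/10) / (7/24) = 12/35.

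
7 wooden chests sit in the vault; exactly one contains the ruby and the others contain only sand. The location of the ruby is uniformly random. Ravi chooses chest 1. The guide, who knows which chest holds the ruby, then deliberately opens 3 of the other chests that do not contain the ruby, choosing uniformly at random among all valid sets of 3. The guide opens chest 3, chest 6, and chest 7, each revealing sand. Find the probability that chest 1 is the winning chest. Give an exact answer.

Condition on the true location of the ruby.
If it is in chest 1 (prior 1/7): the guide has 20 equally likely choices, so probability 1/20; weight (1/7)·(1/20) = 1/140.
If it is in any of chests 2, 4, and 5 (prior 1/7 each): the guide has 10 equally likely choices, so probability 1/10; weight (1/7)·(1/10) = 1/70 each.
If it is in any of chests 3, 6, and 7 (prior 1/7 each): that chest was opened and seen not to hold the prize — ruled out; weight (1/7)·0 = 0 each.
The weights sum to 1/20.
So P(the ruby in chest 1 | the guide opened chest 3, chest 6, and chest 7) = (1/140) / (1/20) = 1/7.

1/7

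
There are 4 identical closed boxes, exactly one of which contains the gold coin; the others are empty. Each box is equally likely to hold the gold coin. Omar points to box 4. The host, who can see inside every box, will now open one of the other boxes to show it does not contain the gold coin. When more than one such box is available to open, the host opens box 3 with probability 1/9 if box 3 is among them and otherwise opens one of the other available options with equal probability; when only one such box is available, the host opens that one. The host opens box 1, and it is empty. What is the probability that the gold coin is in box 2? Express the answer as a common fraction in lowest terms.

Apply Bayes' rule, conditioning on where the gold coin actually is.
If it is in box 1 (prior 1/4): the host opened box 1, so this case is ruled out; weight (1/4)·0 = 0.
If it is in box 2 (prior 1/4): box 3 is available but not opened, probability 8/9; weight (1/4)·(8/9) = 2/9.
If it is in box 3 (prior 1/4): box 3 holds the prize so is unavailable; the host chooses uniformly among the 2 others, probability 1/2; weight (1/4)·(1/2) = 1/8.
If it is in box 4 (prior 1/4): box 3 is available but not opened; box 1 gets probability (1 − 1/9)/2 = 4/9; weight (1/4)·(4/9) = 1/9.
The weights sum to 11/24.
So P(the gold coin in box 2 | the host opened box 1) = (2/9) / (11/24) = 16/33.

16/33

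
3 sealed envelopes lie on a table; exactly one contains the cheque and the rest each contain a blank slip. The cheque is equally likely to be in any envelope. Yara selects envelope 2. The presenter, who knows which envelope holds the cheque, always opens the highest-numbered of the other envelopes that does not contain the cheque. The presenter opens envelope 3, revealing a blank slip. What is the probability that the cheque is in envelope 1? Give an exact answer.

1/2

Apply Bayes' rule, conditioning on where the cheque actually is.
If it is in either of envelopes 1 and 2 (prior 1/3 each): envelope 3 is the highest-numbered option available, probability 1; weight (1/3)·1 = 1/3 each.
If it is in envelope 3 (prior 1/3): the presenter opened envelope 3, so this case is ruled out; weight (1/3)·0 = 0.
The weights sum to 2/3.
So P(the cheque in envelope 1 | the presenter opened envelope 3) = (1/3) / (2/3) = 1/2.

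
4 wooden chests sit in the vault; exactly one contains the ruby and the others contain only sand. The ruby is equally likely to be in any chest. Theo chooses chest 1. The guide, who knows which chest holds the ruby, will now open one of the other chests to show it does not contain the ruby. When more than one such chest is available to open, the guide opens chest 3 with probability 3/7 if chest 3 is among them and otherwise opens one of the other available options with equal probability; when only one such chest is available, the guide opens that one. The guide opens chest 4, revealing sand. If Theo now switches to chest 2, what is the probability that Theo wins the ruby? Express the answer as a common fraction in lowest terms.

Condition on the true location of the ruby.
If it is in chest 1 (prior 1/4): chest 3 is available but not opened; chest 4 gets probability (1 − 3/7)/2 = 2/7; weight (1/4)·(2/7) = 1/14.
If it is in chest 2 (prior 1/4): chest 3 is available but not opened, probability 4/7; weight (1/4)·(4/7) = 1/7.
If it is in chest 3 (prior 1/4): chest 3 holds the prize so is unavailable; the guide chooses uniformly among the 2 others, probability 1/2; weight (1/4)·(1/2) = 1/8.
If it is in chest 4 (prior 1/4): the guide opened chest 4, so this case is ruled out; weight (1/4)·0 = 0.
The weights sum to 19/56.
So P(the ruby in chest 2 | the guide opened chest 4) = (1/7) / (19/56) = 8/19.

8/19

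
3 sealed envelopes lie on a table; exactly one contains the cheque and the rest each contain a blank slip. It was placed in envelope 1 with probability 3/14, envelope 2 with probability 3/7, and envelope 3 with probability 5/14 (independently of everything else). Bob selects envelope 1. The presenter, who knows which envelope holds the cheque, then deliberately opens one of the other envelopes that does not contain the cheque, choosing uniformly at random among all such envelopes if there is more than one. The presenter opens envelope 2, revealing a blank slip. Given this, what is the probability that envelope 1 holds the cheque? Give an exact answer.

3/13

Consider each possible location of the cheque in turn.
If it is in envelope 1 (prior 3/14): the presenter has 2 equally likely choices, so probability 1/2; weight (3/14)·(1/2) = 3/28.
If it is in envelope 2 (prior 3/7): the presenter opened envelope 2, so this case is ruled out; weight (3/7)·0 = 0.
If it is in envelope 3 (prior 5/14): the presenter has no choice, probability 1; weight (5/14)·1 = 5/14.
The weights sum to 13/28.
So P(the cheque in envelope 1 | the presenter opened envelope 2) = (3/28) / (13/28) = 3/13.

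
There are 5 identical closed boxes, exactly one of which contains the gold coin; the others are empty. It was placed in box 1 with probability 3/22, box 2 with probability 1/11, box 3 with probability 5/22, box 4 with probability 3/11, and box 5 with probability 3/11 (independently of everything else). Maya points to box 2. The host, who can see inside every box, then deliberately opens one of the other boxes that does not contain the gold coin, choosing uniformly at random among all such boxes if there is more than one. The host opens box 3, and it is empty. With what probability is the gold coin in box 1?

2/11

Consider each possible location of the gold coin in turn.
If it is in box 1 (prior 3/22): the host has 3 equally likely choices, so probability 1/3; weight (3/22)·(1/3) = 1/22.
If it is in box 2 (prior 1/11): the host has 4 equally likely choices, so probability 1/4; weight (1/11)·(1/4) = 1/44.
If it is in box 3 (prior 5/22): the host opened box 3, so this case is ruled out; weight (5/22)·0 = 0.
If it is in either of boxes 4 and 5 (prior 3/11 each): the host has 3 equally likely choices, so probability 1/3; weight (3/11)·(1/3) = 1/11 each.
The weights sum to 1/4.
So P(the gold coin in box 1 | the host opened box 3) = (1/22) / (1/4) = 2/11.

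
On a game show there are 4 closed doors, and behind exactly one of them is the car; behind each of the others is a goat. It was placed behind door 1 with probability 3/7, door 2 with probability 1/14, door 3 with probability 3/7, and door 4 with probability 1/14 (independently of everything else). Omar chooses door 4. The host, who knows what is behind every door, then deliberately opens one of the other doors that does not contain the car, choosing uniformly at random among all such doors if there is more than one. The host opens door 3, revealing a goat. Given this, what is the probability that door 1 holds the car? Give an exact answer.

18/23

Consider each possible location of the car in turn.
If it is behind door 1 (prior 3/7): the host has 2 equally likely choices, so probability 1/2; weight (3/7)·(1/2) = 3/14.
If it is behind door 2 (prior 1/14): the host has 2 equally likely choices, so probability 1/2; weight (1/14)·(1/2) = 1/28.
If it is behind door 3 (prior 3/7): the host opened door 3, so this case is ruled out; weight (3/7)·0 = 0.
If it is behind door 4 (prior 1/14): the host has 3 equally likely choices, so probability 1/3; weight (1/14)·(1/3) = 1/42.
The weights sum to 23/84.
So P(the car behind door 1 | the host opened door 3) = (3/14) / (23/84) = 18/23.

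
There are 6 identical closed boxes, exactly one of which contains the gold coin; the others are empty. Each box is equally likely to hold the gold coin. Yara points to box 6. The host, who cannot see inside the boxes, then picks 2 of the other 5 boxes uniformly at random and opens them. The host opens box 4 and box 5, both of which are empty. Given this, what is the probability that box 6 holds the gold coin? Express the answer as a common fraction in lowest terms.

1/4

Apply Bayes' rule, conditioning on where the gold coin actually is.
If it is in any of boxes 1, 2, 3, and 6 (prior 1/6 each): the host picks exactly this set with probability 1/10 regardless, and none is the prize; weight (1/6)·(1/10) = 1/60 each.
If it is in either of boxes 4 and 5 (prior 1/6 each): that box was opened and seen not to hold the prize — ruled out; weight (1/6)·0 = 0 each.
The weights sum to 1/15.
So P(the gold coin in box 6 | the host opened box 4 and box 5) = (1/60) / (1/15) = 1/4.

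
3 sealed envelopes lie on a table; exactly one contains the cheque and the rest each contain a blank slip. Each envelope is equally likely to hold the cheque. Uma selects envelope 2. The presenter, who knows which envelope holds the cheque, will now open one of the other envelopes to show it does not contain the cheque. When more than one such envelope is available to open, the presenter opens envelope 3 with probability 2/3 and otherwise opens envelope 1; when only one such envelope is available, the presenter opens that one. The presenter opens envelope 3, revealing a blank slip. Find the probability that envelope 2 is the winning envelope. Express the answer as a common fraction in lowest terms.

Consider each possible location of the cheque in turn.
If it is in envelope 1 (prior 1/3): only envelope 3 is available, probability 1; weight (1/3)·1 = 1/3.
If it is in envelope 2 (prior 1/3): envelope 3 is available, opened with probability 2/3; weight (1/3)·(2/3) = 2/9.
If it is in envelope 3 (prior 1/3): the presenter opened envelope 3, so this case is ruled out; weight (1/3)·0 = 0.
The weights sum to 5/9.
So P(the cheque in envelope 2 | the presenter opened envelope 3) = (2/9) / (5/9) = 2/5.

2/5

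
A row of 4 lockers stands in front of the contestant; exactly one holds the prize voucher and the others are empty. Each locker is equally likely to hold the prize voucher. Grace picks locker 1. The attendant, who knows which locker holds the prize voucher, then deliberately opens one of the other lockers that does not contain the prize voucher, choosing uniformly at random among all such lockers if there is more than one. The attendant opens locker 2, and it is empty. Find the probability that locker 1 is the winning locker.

Condition on the true location of the prize voucher.
If it is in locker 1 (prior 1/4): the attendant has 3 equally likely choices, so probability 1/3; weight (1/4)·(1/3) = 1/12.
If it is in locker 2 (prior 1/4): the attendant opened locker 2, so this case is ruled out; weight (1/4)·0 = 0.
If it is in either of lockers 3 and 4 (prior 1/4 each): the attendant has 2 equally likely choices, so probability 1/2; weight (1/4)·(1/2) = 1/8 each.
The weights sum to 1/3.
So P(the prize voucher in locker 1 | the attendant opened locker 2) = (1/12) / (1/3) = 1/4.

1/4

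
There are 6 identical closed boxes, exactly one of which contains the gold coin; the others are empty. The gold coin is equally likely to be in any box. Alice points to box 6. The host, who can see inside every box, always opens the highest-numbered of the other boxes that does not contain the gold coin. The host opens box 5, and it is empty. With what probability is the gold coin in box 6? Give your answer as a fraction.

Condition on the true location of the gold coin.
If it is in any of boxes 1, 2, 3, 4, and 6 (prior 1/6 each): box 5 is the highest-numbered option available, probability 1; weight (1/6)·1 = 1/6 each.
If it is in box 5 (prior 1/6): the host opened box 5, so this case is ruled out; weight (1/6)·0 = 0.
The weights sum to 5/6.
So P(the gold coin in box 6 | the host opened box 5) = (1/6) / (5/6) = 1/5.

1/5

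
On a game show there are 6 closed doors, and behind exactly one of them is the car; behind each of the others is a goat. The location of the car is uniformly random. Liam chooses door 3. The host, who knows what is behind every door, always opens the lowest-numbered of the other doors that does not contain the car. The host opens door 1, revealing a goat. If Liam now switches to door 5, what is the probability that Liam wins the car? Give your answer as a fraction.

1/5

Condition on the true location of the car.
If it is behind door 1 (prior 1/6): the host opened door 1, so this case is ruled out; weight (1/6)·0 = 0.
If it is behind any of doors 2, 3, 4, 5, and 6 (prior 1/6 each): door 1 is the lowest-numbered option available, probability 1; weight (1/6)·1 = 1/6 each.
The weights sum to 5/6.
So P(the car behind door 5 | the host opened door 1) = (1/6) / (5/6) = 1/5.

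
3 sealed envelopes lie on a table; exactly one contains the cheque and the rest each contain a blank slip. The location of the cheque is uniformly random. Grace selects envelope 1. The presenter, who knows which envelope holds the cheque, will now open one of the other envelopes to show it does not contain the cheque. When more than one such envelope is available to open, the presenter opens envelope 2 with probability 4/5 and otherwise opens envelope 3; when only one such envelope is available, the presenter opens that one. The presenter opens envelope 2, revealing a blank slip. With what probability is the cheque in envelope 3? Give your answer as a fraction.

5/9

Consider each possible location of the cheque in turn.
If it is in envelope 1 (prior 1/3): envelope 2 is available, opened with probability 4/5; weight (1/3)·(4/5) = 4/15.
If it is in envelope 2 (prior 1/3): the presenter opened envelope 2, so this case is ruled out; weight (1/3)·0 = 0.
If it is in envelope 3 (prior 1/3): only envelope 2 is available, probability 1; weight (1/3)·1 = 1/3.
The weights sum to 3/5.
So P(the cheque in envelope 3 | the presenter opened envelope 2) = (1/3) / (3/5) = 5/9.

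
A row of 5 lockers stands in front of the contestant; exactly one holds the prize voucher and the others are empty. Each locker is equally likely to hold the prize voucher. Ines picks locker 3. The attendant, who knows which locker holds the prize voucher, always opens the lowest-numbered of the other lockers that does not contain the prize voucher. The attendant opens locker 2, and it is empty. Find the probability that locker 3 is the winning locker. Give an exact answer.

Condition on the true location of the prize voucher.
If it is in locker 1 (prior 1/5): locker 2 is the lowest-numbered option available, probability 1; weight (1/5)·1 = 1/5.
If it is in locker 2 (prior 1/5): the attendant opened locker 2, so this case is ruled out; weight (1/5)·0 = 0.
If it is in any of lockers 3, 4, and 5 (prior 1/5 each): the attendant would have opened locker 1 instead, probability 0; weight (1/5)·0 = 0 each.
The weights sum to 1/5.
So P(the prize voucher in locker 3 | the attendant opened locker 2) = 0 / (1/5) = 0.

0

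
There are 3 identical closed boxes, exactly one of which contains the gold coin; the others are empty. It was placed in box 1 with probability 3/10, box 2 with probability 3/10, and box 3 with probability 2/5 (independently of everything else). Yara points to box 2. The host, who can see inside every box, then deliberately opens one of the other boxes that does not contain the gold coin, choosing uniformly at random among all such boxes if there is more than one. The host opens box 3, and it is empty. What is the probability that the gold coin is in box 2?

1/3

Apply Bayes' rule, conditioning on where the gold coin actually is.
If it is in box 1 (prior 3/10): the host has no choice, probability 1; weight (3/10)·1 = 3/10.
If it is in box 2 (prior 3/10): the host has 2 equally likely choices, so probability 1/2; weight (3/10)·(1/2) = 3/20.
If it is in box 3 (prior 2/5): the host opened box 3, so this case is ruled out; weight (2/5)·0 = 0.
The weights sum to 9/20.
So P(the gold coin in box 2 | the host opened box 3) = (3/20) / (9/20) = 1/3.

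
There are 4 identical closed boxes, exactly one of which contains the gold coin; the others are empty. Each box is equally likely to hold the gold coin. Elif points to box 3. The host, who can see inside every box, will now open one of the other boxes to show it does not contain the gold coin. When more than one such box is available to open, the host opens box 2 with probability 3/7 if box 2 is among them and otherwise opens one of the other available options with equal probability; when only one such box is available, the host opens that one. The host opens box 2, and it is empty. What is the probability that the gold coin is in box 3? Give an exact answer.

1/3

Apply Bayes' rule, conditioning on where the gold coin actually is.
If it is in any of boxes 1, 3, and 4 (prior 1/4 each): box 2 is available, opened with probability 3/7; weight (1/4)·(3/7) = 3/28 each.
If it is in box 2 (prior 1/4): the host opened box 2, so this case is ruled out; weight (1/4)·0 = 0.
The weights sum to 9/28.
So P(the gold coin in box 3 | the host opened box 2) = (3/28) / (9/28) = 1/3.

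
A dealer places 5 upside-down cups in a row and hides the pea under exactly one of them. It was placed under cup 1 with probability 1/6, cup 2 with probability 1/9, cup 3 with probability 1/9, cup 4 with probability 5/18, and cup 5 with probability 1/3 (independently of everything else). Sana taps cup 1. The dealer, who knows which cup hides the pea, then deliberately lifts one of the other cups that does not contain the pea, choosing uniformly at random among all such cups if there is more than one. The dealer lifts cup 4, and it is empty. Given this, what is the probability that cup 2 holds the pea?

Consider each possible location of the pea in turn.
If it is under cup 1 (prior 1/6): the dealer has 4 equally likely choices, so probability 1/4; weight (1/6)·(1/4) = 1/24.
If it is under either of cups 2 and 3 (prior 1/9 each): the dealer has 3 equally likely choices, so probability 1/3; weight (1/9)·(1/3) = 1/27 each.
If it is under cup 4 (prior 5/18): the dealer opened cup 4, so this case is ruled out; weight (5/18)·0 = 0.
If it is under cup 5 (prior 1/3): the dealer has 3 equally likely choices, so probability 1/3; weight (1/3)·(1/3) = 1/9.
The weights sum to 49/216.
So P(the pea under cup 2 | the dealer opened cup 4) = (1/27) / (49/216) = 8/49.

8/49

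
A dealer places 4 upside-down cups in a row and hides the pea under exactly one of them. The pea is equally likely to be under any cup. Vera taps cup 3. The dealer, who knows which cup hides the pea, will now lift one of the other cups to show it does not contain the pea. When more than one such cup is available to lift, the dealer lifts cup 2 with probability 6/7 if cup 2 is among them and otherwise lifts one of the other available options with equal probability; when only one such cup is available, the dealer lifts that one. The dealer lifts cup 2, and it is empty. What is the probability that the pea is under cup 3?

1/3

Condition on the true location of the pea.
If it is under any of cups 1, 3, and 4 (prior 1/4 each): cup 2 is available, opened with probability 6/7; weight (1/4)·(6/7) = 3/14 each.
If it is under cup 2 (prior 1/4): the dealer opened cup 2, so this case is ruled out; weight (1/4)·0 = 0.
The weights sum to 9/14.
So P(the pea under cup 3 | the dealer opened cup 2) = (3/14) / (9/14) = 1/3.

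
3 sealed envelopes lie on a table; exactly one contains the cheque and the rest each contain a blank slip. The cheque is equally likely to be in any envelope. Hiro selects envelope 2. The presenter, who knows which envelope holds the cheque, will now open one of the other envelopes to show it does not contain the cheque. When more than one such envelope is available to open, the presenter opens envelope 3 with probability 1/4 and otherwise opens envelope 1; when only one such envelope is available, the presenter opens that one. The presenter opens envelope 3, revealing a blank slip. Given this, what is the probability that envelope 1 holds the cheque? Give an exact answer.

Apply Bayes' rule, conditioning on where the cheque actually is.
If it is in envelope 1 (prior 1/3): only envelope 3 is available, probability 1; weight (1/3)·1 = 1/3.
If it is in envelope 2 (prior 1/3): envelope 3 is available, opened with probability 1/4; weight (1/3)·(1/4) = 1/12.
If it is in envelope 3 (prior 1/3): the presenter opened envelope 3, so this case is ruled out; weight (1/3)·0 = 0.
The weights sum to 5/12.
So P(the cheque in envelope 1 | the presenter opened envelope 3) = (1/3) / (5/12) = 4/5.

4/5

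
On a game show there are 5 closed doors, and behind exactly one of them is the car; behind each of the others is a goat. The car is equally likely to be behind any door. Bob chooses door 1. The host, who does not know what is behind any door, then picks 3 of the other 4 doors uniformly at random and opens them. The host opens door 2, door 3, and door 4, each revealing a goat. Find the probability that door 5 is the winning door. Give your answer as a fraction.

1/2

Apply Bayes' rule, conditioning on where the car actually is.
If it is behind either of doors 1 and 5 (prior 1/5 each): the host picks exactly this set with probability 1/4 regardless, and none is the prize; weight (1/5)·(1/4) = 1/20 each.
If it is behind any of doors 2, 3, and 4 (prior 1/5 each): that door was opened and seen not to hold the prize — ruled out; weight (1/5)·0 = 0 each.
The weights sum to 1/10.
So P(the car behind door 5 | the host opened door 2, door 3, and door 4) = (1/20) / (1/10) = 1/2.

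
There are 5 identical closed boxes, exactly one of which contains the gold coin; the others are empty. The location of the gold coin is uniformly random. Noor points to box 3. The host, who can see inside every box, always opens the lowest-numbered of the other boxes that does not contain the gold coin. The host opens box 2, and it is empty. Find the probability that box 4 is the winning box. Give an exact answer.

0

Apply Bayes' rule, conditioning on where the gold coin actually is.
If it is in box 1 (prior 1/5): box 2 is the lowest-numbered option available, probability 1; weight (1/5)·1 = 1/5.
If it is in box 2 (prior 1/5): the host opened box 2, so this case is ruled out; weight (1/5)·0 = 0.
If it is in any of boxes 3, 4, and 5 (prior 1/5 each): the host would have opened box 1 instead, probability 0; weight (1/5)·0 = 0 each.
The weights sum to 1/5.
So P(the gold coin in box 4 | the host opened box 2) = 0 / (1/5) = 0.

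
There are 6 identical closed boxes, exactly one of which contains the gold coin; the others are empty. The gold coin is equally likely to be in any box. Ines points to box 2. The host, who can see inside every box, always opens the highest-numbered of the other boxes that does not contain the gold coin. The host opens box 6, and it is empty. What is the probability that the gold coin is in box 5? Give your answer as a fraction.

1/5

Apply Bayes' rule, conditioning on where the gold coin actually is.
If it is in any of boxes 1, 2, 3, 4, and 5 (prior 1/6 each): box 6 is the highest-numbered option available, probability 1; weight (1/6)·1 = 1/6 each.
If it is in box 6 (prior 1/6): the host opened box 6, so this case is ruled out; weight (1/6)·0 = 0.
The weights sum to 5/6.
So P(the gold coin in box 5 | the host opened box 6) = (1/6) / (5/6) = 1/5.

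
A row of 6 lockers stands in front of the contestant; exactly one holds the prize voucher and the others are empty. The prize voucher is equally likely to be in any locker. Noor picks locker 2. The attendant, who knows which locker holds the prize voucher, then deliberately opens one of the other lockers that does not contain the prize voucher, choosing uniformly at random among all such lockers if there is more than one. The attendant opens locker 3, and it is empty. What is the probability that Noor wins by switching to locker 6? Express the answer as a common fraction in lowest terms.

5/24

Apply Bayes' rule, conditioning on where the prize voucher actually is.
If it is in any of lockers 1, 4, 5, and 6 (prior 1/6 each): the attendant has 4 equally likely choices, so probability 1/4; weight (1/6)·(1/4) = 1/24 each.
If it is in locker 2 (prior 1/6): the attendant has 5 equally likely choices, so probability 1/5; weight (1/6)·(1/5) = 1/30.
If it is in locker 3 (prior 1/6): the attendant opened locker 3, so this case is ruled out; weight (1/6)·0 = 0.
The weights sum to 1/5.
So P(the prize voucher in locker 6 | the attendant opened locker 3) = (1/24) / (1/5) = 5/24.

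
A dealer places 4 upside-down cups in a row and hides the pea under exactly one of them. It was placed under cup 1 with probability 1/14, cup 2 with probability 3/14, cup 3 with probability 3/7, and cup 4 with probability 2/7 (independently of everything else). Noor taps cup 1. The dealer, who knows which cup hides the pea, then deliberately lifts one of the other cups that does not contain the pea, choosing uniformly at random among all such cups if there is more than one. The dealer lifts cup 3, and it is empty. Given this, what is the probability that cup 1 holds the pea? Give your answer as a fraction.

Consider each possible location of the pea in turn.
If it is under cup 1 (prior 1/14): the dealer has 3 equally likely choices, so probability 1/3; weight (1/14)·(1/3) = 1/42.
If it is under cup 2 (prior 3/14): the dealer has 2 equally likely choices, so probability 1/2; weight (3/14)·(1/2) = 3/28.
If it is under cup 3 (prior 3/7): the dealer opened cup 3, so this case is ruled out; weight (3/7)·0 = 0.
If it is under cup 4 (prior 2/7): the dealer has 2 equally likely choices, so probability 1/2; weight (2/7)·(1/2) = 1/7.
The weights sum to 23/84.
So P(the pea under cup 1 | the dealer opened cup 3) = (1/42) / (23/84) = 2/23.

2/23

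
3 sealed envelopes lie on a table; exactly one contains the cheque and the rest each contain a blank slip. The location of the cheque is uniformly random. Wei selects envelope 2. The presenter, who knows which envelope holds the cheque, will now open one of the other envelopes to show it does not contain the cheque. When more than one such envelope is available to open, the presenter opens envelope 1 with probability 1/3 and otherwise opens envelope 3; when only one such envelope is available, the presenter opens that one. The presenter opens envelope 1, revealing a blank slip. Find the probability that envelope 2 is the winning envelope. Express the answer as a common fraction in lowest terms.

Condition on the true location of the cheque.
If it is in envelope 1 (prior 1/3): the presenter opened envelope 1, so this case is ruled out; weight (1/3)·0 = 0.
If it is in envelope 2 (prior 1/3): envelope 1 is available, opened with probability 1/3; weight (1/3)·(1/3) = 1/9.
If it is in envelope 3 (prior 1/3): only envelope 1 is available, probability 1; weight (1/3)·1 = 1/3.
The weights sum to 4/9.
So P(the cheque in envelope 2 | the presenter opened envelope 1) = (1/9) / (4/9) = 1/4.

1/4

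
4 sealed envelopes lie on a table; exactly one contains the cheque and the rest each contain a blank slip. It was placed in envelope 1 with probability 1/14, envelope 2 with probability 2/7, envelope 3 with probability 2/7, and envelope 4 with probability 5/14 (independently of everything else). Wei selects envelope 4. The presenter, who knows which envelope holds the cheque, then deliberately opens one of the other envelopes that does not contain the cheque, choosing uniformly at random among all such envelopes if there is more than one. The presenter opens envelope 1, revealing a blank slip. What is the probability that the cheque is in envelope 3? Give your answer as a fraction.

Apply Bayes' rule, conditioning on where the cheque actually is.
If it is in envelope 1 (prior 1/14): the presenter opened envelope 1, so this case is ruled out; weight (1/14)·0 = 0.
If it is in either of envelopes 2 and 3 (prior 2/7 each): the presenter has 2 equally likely choices, so probability 1/2; weight (2/7)·(1/2) = 1/7 each.
If it is in envelope 4 (prior 5/14): the presenter has 3 equally likely choices, so probability 1/3; weight (5/14)·(1/3) = 5/42.
The weights sum to 17/42.
So P(the cheque in envelope 3 | the presenter opened envelope 1) = (1/7) / (17/42) = 6/17.

6/17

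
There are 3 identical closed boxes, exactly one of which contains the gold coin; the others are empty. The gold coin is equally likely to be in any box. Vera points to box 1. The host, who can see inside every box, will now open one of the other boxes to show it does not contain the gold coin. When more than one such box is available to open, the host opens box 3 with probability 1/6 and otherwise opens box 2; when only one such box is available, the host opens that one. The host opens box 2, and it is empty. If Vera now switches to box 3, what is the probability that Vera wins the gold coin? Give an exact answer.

6/11

Consider each possible location of the gold coin in turn.
If it is in box 1 (prior 1/3): box 3 is available but not opened, probability 5/6; weight (1/3)·(5/6) = 5/18.
If it is in box 2 (prior 1/3): the host opened box 2, so this case is ruled out; weight (1/3)·0 = 0.
If it is in box 3 (prior 1/3): only box 2 is available, probability 1; weight (1/3)·1 = 1/3.
The weights sum to 11/18.
So P(the gold coin in box 3 | the host opened box 2) = (1/3) / (11/18) = 6/11.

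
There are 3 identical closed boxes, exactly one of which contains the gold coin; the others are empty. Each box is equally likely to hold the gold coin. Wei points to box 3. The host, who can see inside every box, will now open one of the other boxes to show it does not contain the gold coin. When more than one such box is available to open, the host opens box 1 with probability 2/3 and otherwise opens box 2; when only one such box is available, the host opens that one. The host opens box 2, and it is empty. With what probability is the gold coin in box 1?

3/4

Condition on the true location of the gold coin.
If it is in box 1 (prior 1/3): only box 2 is available, probability 1; weight (1/3)·1 = 1/3.
If it is in box 2 (prior 1/3): the host opened box 2, so this case is ruled out; weight (1/3)·0 = 0.
If it is in box 3 (prior 1/3): box 1 is available but not opened, probability 1/3; weight (1/3)·(1/3) = 1/9.
The weights sum to 4/9.
So P(the gold coin in box 1 | the host opened box 2) = (1/3) / (4/9) = 3/4.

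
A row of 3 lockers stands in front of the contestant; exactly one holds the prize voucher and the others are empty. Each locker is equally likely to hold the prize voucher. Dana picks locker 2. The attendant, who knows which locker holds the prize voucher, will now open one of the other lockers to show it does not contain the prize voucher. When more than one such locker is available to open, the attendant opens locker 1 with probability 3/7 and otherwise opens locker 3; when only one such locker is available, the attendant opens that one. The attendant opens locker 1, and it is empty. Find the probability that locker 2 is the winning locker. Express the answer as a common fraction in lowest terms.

Apply Bayes' rule, conditioning on where the prize voucher actually is.
If it is in locker 1 (prior 1/3): the attendant opened locker 1, so this case is ruled out; weight (1/3)·0 = 0.
If it is in locker 2 (prior 1/3): locker 1 is available, opened with probability 3/7; weight (1/3)·(3/7) = 1/7.
If it is in locker 3 (prior 1/3): only locker 1 is available, probability 1; weight (1/3)·1 = 1/3.
The weights sum to 10/21.
So P(the prize voucher in locker 2 | the attendant opened locker 1) = (1/7) / (10/21) = 3/10.

3/10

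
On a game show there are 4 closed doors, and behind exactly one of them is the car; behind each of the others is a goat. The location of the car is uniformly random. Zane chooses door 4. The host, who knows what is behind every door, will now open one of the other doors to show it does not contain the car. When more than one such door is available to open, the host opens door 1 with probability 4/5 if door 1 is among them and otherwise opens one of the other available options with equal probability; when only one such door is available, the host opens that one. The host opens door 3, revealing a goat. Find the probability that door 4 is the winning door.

1/8

Consider each possible location of the car in turn.
If it is behind door 1 (prior 1/4): door 1 holds the prize so is unavailable; the host chooses uniformly among the 2 others, probability 1/2; weight (1/4)·(1/2) = 1/8.
If it is behind door 2 (prior 1/4): door 1 is available but not opened, probability 1/5; weight (1/4)·(1/5) = 1/20.
If it is behind door 3 (prior 1/4): the host opened door 3, so this case is ruled out; weight (1/4)·0 = 0.
If it is behind door 4 (prior 1/4): door 1 is available but not opened; door 3 gets probability (1 − 4/5)/2 = 1/10; weight (1/4)·(1/10) = 1/40.
The weights sum to 1/5.
So P(the car behind door 4 | the host opened door 3) = (1/40) / (1/5) = 1/8.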